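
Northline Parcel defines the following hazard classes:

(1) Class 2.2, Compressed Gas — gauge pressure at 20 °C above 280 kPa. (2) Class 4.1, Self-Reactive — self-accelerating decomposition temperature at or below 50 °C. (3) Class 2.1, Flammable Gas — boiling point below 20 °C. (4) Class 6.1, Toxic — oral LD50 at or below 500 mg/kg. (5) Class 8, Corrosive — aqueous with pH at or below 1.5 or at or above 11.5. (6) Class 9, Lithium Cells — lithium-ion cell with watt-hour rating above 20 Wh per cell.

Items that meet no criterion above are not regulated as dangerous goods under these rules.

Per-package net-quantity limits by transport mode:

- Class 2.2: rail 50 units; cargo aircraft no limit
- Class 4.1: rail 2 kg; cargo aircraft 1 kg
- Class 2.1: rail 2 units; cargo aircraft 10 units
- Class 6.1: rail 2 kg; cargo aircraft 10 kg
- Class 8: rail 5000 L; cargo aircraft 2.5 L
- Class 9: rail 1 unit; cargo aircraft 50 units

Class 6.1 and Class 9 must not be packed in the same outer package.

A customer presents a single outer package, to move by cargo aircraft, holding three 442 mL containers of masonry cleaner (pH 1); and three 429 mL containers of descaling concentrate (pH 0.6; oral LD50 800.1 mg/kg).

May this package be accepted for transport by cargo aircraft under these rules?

The masonry cleaner has pH 1, which is ≤ 1.5, so it is Class 8 (Corrosive).
pH 0.6 meets the Class 8 criterion (Corrosive), so the descaling concentrate is Class 8.
Class 8 net quantity: (three 442 mL containers = 1.326 L) + (three 429 mL containers = 1.287 L) = 2.613 L.
2.613 L > 2.5 L (cargo aircraft limit, Class 8) — over the limit.

No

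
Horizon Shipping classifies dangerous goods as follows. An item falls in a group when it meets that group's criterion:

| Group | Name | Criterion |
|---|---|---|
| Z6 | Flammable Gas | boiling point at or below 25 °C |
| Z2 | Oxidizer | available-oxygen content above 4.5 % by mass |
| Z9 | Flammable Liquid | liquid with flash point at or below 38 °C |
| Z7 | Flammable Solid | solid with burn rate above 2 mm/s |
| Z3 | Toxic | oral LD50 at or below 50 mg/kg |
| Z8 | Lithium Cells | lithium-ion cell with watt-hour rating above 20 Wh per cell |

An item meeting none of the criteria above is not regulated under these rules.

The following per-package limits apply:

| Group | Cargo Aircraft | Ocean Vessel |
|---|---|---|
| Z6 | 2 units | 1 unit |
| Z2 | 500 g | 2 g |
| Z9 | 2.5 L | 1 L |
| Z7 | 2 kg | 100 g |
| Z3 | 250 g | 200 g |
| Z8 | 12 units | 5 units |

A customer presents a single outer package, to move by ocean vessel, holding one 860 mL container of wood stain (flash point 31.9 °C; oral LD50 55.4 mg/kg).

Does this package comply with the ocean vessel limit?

With flash point 31.9 °C (≤ 38 °C), the wood stain falls in Group Z9.
Group Z9 quantity: 860 mL.
860 mL ≤ 1 L (ocean vessel limit, Group Z9) — within limit.

Yes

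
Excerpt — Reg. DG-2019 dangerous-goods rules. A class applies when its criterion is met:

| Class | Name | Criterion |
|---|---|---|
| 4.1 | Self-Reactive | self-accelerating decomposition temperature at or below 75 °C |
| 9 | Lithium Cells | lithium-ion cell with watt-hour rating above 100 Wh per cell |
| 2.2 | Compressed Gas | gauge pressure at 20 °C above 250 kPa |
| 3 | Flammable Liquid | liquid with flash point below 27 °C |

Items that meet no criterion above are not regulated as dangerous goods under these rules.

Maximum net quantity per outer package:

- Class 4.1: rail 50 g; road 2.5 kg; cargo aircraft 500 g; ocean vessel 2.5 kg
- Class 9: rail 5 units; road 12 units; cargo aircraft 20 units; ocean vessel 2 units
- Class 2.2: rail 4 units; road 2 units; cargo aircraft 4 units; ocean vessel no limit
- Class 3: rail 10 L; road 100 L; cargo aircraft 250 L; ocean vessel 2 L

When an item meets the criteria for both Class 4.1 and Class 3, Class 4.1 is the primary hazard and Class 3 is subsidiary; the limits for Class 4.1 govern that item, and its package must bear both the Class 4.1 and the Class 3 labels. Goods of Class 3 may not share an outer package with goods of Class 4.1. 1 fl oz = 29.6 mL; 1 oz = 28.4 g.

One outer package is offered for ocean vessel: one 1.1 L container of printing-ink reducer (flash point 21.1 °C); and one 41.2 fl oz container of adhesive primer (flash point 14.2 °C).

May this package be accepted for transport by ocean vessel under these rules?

The printing-ink reducer has flash point 21.1 °C, which is < 27 °C, so it is Class 3 (Flammable Liquid).
With flash point 14.2 °C (< 27 °C), the adhesive primer falls in Class 3.
Total Class 3: 1.1 L + (one 41.2 fl oz container = 1219.52 mL) = 2319.52 mL.
2319.52 mL exceeds the ocean vessel limit of 2 L for Class 3.

No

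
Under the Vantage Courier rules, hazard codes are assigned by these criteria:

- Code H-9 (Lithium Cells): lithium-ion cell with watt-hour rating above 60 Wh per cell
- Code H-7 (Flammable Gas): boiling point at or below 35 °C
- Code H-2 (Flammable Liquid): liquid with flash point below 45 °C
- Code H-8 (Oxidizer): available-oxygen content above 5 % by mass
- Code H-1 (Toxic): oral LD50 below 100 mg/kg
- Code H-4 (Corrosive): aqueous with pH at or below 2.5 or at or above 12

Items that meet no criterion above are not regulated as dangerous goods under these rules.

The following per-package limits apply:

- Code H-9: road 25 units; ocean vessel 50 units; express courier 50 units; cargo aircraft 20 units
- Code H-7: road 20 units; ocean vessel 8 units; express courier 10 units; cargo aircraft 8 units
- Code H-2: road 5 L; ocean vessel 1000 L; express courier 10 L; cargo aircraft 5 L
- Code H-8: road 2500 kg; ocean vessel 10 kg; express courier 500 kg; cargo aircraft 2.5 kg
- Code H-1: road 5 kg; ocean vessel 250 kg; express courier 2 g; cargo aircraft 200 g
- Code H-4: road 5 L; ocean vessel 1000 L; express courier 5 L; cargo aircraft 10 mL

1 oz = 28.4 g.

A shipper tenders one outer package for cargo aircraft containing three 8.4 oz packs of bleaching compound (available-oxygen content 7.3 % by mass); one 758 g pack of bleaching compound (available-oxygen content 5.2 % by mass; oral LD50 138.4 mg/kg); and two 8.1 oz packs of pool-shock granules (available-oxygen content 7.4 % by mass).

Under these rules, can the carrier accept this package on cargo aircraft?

With available-oxygen content 7.3 % by mass (> 5 % by mass), the bleaching compound falls in Code H-8.
The bleaching compound has available-oxygen content 5.2 % by mass, which is > 5 % by mass, so it is Code H-8 (Oxidizer).
Pool-shock granules: available-oxygen content 7.4 % by mass > 5 % by mass → Code H-8 (Oxidizer).
Total Code H-8: (three 8.4 oz packs = 715.68 g) + 758 g + (two 8.1 oz packs = 460.08 g) = 1933.76 g.
1933.76 g ≤ 2.5 kg (cargo aircraft limit, Code H-8) — within limit.

Yes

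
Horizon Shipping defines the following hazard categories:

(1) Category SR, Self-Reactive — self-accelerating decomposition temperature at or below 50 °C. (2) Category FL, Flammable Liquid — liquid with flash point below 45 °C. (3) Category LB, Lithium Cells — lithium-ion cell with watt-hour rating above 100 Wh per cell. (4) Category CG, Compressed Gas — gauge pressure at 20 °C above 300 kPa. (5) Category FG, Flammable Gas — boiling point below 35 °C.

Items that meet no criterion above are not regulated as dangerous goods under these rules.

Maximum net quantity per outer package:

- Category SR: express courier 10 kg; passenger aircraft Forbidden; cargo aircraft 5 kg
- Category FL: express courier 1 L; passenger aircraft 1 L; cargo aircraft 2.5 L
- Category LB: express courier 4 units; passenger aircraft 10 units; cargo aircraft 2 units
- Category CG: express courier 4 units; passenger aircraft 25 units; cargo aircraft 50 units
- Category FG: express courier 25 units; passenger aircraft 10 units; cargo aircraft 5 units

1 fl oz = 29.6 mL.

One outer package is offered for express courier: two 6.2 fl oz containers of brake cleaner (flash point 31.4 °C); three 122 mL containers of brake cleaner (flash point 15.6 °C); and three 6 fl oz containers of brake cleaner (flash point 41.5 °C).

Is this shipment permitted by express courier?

No

The brake cleaner has flash point 31.4 °C, which is < 45 °C, so it is Category FL (Flammable Liquid).
With flash point 15.6 °C (< 45 °C), the brake cleaner falls in Category FL.
Flash point 41.5 °C meets the Category FL criterion (Flammable Liquid), so the brake cleaner is Category FL.
Category FL net quantity: (two 6.2 fl oz containers = 367.04 mL) + (three 122 mL containers = 366 mL) + (three 6 fl oz containers = 532.8 mL) = 1265.84 mL.
That exceeds the Category FL express courier limit of 1 L.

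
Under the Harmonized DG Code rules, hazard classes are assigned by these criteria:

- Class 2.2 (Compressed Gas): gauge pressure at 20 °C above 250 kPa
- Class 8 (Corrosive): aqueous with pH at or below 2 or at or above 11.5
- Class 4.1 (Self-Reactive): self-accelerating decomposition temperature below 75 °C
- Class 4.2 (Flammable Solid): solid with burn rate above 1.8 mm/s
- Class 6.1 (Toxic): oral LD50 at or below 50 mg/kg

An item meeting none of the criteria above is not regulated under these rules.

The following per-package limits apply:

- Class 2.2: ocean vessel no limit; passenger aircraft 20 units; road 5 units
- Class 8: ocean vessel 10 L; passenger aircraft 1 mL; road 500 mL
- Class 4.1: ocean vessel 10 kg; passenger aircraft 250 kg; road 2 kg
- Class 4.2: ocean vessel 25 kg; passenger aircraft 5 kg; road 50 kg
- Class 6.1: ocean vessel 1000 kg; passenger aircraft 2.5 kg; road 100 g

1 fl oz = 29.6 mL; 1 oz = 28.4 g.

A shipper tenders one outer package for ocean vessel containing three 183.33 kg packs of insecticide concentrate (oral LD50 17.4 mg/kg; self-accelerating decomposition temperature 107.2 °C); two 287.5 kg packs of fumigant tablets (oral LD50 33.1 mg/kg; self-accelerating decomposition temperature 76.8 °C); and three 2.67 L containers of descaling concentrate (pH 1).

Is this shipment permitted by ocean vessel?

No

With oral LD50 17.4 mg/kg (≤ 50 mg/kg), the insecticide concentrate falls in Class 6.1.
The fumigant tablets have oral LD50 33.1 mg/kg, which is ≤ 50 mg/kg, so they are Class 6.1 (Toxic).
pH 1 meets the Class 8 criterion (Corrosive), so the descaling concentrate is Class 8.
Total Class 6.1: (three 183.33 kg packs = 549.99 kg) + (two 287.5 kg packs = 575 kg) = 1124.99 kg.
1124.99 kg exceeds the ocean vessel limit of 1000 kg for Class 6.1.
Class 8 quantity: three 2.67 L containers = 8.01 L.
That is within the Class 8 ocean vessel limit of 10 L.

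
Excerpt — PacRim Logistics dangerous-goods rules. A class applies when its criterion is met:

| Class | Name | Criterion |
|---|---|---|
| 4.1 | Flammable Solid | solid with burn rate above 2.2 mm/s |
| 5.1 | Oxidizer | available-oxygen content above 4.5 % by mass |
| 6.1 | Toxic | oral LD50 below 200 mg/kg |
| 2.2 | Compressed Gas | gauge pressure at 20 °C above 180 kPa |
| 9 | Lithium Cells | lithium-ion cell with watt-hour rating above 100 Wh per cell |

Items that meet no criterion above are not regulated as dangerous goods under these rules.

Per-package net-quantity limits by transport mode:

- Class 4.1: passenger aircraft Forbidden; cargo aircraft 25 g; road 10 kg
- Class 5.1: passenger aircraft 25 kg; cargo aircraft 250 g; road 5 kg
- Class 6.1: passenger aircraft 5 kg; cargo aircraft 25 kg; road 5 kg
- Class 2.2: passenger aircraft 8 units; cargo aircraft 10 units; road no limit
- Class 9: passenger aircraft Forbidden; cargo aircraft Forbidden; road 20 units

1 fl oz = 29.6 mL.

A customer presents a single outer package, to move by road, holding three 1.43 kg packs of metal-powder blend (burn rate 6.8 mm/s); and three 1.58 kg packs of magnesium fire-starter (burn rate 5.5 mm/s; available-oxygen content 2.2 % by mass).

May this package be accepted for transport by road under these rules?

Metal-powder blend: burn rate 6.8 mm/s > 2.2 mm/s → Class 4.1 (Flammable Solid).
Magnesium fire-starter: burn rate 5.5 mm/s > 2.2 mm/s → Class 4.1 (Flammable Solid).
Class 4.1 net quantity: (three 1.43 kg packs = 4.29 kg) + (three 1.58 kg packs = 4.74 kg) = 9.03 kg.
9.03 kg ≤ 10 kg (road limit, Class 4.1) — within limit.

Yes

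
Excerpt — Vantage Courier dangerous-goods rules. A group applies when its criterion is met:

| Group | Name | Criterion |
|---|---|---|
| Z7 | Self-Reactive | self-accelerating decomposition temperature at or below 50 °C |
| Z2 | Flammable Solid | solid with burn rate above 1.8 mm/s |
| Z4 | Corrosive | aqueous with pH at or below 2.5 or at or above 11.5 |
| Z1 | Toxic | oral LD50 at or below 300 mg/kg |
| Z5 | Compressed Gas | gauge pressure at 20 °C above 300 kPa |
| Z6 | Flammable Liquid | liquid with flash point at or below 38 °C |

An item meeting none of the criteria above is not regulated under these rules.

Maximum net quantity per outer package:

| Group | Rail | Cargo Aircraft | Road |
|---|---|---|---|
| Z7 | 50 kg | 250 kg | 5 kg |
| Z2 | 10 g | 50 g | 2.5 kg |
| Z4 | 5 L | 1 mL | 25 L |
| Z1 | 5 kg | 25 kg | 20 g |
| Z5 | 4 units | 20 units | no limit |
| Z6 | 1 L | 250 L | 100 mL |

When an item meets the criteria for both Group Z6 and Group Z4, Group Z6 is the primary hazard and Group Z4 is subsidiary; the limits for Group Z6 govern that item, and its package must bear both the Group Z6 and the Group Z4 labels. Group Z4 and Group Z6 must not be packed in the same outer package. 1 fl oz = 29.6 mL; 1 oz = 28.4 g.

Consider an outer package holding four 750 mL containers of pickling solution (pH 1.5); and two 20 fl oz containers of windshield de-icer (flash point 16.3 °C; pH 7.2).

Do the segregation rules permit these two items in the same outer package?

No

pH 1.5 meets the Group Z4 criterion (Corrosive), so the pickling solution is Group Z4.
Windshield de-icer: flash point 16.3 °C ≤ 38 °C → Group Z6 (Flammable Liquid).
Group Z4 and Group Z6 may not share an outer package.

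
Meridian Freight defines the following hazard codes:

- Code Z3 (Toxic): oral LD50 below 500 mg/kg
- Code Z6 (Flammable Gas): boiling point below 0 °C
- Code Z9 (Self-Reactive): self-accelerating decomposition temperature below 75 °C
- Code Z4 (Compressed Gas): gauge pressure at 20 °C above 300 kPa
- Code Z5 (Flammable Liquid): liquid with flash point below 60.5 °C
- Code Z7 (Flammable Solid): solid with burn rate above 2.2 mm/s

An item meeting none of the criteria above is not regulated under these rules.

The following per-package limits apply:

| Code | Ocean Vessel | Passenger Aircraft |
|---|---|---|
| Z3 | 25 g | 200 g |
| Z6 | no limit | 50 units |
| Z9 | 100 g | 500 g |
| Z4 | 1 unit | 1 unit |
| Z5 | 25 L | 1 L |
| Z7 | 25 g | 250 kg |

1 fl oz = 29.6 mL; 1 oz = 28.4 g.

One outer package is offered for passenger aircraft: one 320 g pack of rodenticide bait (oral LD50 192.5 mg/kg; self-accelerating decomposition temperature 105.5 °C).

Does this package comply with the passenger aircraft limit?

No

Oral LD50 192.5 mg/kg meets the Code Z3 criterion (Toxic), so the rodenticide bait is Code Z3.
Code Z3 quantity: 320 g.
320 g exceeds the passenger aircraft limit of 200 g for Code Z3.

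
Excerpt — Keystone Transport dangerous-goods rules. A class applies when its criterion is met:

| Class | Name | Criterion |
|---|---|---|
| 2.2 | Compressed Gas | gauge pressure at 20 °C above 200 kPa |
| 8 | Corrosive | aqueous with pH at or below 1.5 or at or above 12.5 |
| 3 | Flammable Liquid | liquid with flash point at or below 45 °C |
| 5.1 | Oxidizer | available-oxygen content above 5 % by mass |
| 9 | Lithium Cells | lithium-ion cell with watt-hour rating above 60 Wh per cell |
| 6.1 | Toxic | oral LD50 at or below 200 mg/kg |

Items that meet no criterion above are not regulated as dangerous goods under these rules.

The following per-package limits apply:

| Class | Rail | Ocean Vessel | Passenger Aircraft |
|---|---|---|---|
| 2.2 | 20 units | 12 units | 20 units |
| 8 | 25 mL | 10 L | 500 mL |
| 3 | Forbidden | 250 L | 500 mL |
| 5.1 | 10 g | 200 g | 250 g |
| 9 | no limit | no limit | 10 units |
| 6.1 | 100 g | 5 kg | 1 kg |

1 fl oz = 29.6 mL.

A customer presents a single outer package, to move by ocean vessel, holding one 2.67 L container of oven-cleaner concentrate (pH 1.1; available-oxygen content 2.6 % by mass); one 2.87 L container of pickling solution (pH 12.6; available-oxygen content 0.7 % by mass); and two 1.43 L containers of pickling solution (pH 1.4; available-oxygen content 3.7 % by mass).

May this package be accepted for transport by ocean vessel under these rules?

Yes

The oven-cleaner concentrate has pH 1.1, which is ≤ 1.5, so it is Class 8 (Corrosive).
With pH 12.6 (≥ 12.5), the pickling solution falls in Class 8.
With pH 1.4 (≤ 1.5), the pickling solution falls in Class 8.
Class 8 net quantity: 2.67 L + 2.87 L + (two 1.43 L containers = 2.86 L) = 8.4 L.
8.4 L ≤ 10 L (ocean vessel limit, Class 8) — within limit.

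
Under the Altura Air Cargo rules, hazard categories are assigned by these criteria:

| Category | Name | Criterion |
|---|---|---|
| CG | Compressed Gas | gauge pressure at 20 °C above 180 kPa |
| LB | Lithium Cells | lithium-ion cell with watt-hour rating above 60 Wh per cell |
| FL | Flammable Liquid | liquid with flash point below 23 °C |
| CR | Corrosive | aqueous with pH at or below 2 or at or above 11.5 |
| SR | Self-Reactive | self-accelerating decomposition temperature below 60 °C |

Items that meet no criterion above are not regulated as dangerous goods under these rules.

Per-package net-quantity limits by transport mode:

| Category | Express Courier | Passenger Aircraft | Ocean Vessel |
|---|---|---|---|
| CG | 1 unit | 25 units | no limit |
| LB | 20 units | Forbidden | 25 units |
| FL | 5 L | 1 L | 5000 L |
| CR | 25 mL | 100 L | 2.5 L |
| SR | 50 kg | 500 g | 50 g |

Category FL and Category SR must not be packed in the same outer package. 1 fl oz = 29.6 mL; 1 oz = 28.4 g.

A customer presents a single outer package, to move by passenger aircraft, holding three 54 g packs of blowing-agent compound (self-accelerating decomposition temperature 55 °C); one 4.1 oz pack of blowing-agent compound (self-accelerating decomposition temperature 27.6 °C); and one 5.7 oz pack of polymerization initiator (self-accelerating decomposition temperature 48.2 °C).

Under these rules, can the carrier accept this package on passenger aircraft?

Yes

The blowing-agent compound has self-accelerating decomposition temperature 55 °C, which is < 60 °C, so it is Category SR (Self-Reactive).
Blowing-agent compound: self-accelerating decomposition temperature 27.6 °C < 60 °C → Category SR (Self-Reactive).
Polymerization initiator: self-accelerating decomposition temperature 48.2 °C < 60 °C → Category SR (Self-Reactive).
Total Category SR: (three 54 g packs = 162 g) + (one 4.1 oz pack = 116.44 g) + (one 5.7 oz pack = 161.88 g) = 440.32 g.
440.32 g is within the passenger aircraft limit of 500 g for Category SR.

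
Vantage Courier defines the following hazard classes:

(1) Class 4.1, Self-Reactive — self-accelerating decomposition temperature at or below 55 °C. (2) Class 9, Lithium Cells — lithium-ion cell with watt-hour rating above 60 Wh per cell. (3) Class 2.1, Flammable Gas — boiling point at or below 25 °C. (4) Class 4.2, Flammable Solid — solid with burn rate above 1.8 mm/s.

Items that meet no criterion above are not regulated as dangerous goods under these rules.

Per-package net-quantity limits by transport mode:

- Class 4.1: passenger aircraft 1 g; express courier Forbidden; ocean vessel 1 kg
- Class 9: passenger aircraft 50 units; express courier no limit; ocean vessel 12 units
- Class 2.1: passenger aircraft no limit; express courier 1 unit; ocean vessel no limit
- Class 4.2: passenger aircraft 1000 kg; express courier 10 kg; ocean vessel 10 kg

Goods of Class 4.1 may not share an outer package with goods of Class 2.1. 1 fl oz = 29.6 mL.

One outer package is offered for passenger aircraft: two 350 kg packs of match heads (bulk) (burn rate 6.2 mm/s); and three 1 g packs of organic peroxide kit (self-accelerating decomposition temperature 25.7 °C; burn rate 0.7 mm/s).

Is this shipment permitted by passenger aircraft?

No

With burn rate 6.2 mm/s (> 1.8 mm/s), the match heads (bulk) fall in Class 4.2.
The organic peroxide kit has self-accelerating decomposition temperature 25.7 °C, which is ≤ 55 °C, so it is Class 4.1 (Self-Reactive).
Class 4.1 quantity: three 1 g packs = 3 g.
That exceeds the Class 4.1 passenger aircraft limit of 1 g.
Class 4.2 quantity: two 350 kg packs = 700 kg.
700 kg is within the passenger aircraft limit of 1000 kg for Class 4.2.
The segregation rule (Class 4.1 with Class 2.1) does not apply to Class 4.1 with Class 4.2.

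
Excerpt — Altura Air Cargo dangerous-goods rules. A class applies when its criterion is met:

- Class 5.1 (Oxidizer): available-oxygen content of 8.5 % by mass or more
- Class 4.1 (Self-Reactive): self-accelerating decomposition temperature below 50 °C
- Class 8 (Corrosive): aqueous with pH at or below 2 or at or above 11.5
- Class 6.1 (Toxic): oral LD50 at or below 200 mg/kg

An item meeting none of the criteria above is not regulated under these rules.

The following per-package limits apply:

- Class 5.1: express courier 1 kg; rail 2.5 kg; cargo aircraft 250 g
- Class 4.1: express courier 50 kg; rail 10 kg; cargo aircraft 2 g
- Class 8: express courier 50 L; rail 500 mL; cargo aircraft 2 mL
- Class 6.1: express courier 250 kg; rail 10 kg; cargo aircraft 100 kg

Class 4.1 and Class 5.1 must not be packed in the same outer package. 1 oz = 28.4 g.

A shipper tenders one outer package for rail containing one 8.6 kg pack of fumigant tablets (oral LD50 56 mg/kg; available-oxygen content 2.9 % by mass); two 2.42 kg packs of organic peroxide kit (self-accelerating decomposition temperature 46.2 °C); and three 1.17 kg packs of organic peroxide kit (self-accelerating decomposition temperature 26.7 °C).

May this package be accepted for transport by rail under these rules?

Yes

Oral LD50 56 mg/kg meets the Class 6.1 criterion (Toxic), so the fumigant tablets are Class 6.1.
Organic peroxide kit: self-accelerating decomposition temperature 46.2 °C < 50 °C → Class 4.1 (Self-Reactive).
Organic peroxide kit: self-accelerating decomposition temperature 26.7 °C < 50 °C → Class 4.1 (Self-Reactive).
Class 4.1 net quantity: (two 2.42 kg packs = 4.84 kg) + (three 1.17 kg packs = 3.51 kg) = 8.35 kg.
That is within the Class 4.1 rail limit of 10 kg.
Class 6.1 quantity: 8.6 kg.
8.6 kg ≤ 10 kg (rail limit, Class 6.1) — within limit.
The segregation rule (Class 4.1 with Class 5.1) does not apply to Class 4.1 with Class 6.1.
Every hazard class is within its rail limit and no segregation rule is violated.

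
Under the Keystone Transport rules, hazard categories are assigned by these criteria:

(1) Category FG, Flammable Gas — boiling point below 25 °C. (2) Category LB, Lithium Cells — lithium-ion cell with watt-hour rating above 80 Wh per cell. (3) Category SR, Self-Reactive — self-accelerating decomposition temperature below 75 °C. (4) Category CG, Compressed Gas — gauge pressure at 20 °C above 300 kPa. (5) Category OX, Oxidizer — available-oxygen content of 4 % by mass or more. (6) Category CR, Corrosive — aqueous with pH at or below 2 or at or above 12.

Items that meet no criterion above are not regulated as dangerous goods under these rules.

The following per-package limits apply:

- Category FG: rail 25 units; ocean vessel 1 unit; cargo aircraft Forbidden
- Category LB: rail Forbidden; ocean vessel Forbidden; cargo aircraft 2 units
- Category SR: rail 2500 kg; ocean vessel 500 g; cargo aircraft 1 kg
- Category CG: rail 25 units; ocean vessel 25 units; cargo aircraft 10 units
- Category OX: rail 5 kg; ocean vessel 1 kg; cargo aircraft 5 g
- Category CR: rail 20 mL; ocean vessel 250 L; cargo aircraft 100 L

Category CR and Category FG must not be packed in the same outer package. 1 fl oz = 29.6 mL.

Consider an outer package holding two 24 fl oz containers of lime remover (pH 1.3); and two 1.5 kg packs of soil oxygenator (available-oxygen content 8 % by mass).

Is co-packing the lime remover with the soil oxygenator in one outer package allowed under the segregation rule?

With pH 1.3 (≤ 2), the lime remover falls in Category CR.
With available-oxygen content 8 % by mass (≥ 4 % by mass), the soil oxygenator falls in Category OX.
No segregation rule bars Category CR with Category OX.

Yes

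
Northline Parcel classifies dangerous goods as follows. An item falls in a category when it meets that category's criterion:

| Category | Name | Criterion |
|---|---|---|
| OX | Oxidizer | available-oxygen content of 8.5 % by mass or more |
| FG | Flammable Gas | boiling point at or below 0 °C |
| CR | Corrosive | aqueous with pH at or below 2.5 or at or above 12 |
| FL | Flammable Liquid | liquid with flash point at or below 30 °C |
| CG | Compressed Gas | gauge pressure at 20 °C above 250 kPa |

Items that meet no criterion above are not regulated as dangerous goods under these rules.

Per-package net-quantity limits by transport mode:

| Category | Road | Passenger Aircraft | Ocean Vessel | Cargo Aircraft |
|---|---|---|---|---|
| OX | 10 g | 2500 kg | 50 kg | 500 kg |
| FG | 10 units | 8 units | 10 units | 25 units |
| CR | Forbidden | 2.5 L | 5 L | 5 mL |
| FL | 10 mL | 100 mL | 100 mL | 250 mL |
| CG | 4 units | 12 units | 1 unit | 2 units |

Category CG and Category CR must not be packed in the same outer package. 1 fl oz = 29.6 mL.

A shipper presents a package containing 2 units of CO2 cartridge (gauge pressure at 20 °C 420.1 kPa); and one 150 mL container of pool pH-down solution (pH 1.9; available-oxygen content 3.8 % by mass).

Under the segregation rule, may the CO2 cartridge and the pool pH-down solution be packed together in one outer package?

No

CO2 cartridge: gauge pressure at 20 °C 420.1 kPa > 250 kPa → Category CG (Compressed Gas).
With pH 1.9 (≤ 2.5), the pool pH-down solution falls in Category CR.
Category CG and Category CR may not share an outer package.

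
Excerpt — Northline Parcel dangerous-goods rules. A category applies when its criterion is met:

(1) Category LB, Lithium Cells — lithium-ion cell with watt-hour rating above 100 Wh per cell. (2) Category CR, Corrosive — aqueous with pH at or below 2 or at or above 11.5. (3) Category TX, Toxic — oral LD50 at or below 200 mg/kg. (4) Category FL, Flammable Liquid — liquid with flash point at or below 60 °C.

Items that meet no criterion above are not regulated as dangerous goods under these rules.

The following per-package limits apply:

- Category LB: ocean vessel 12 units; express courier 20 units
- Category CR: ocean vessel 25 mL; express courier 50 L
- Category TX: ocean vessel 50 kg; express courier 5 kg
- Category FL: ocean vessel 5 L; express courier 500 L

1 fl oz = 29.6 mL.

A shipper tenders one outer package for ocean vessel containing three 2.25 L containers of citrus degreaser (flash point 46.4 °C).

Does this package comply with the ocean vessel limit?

No

Citrus degreaser: flash point 46.4 °C ≤ 60 °C → Category FL (Flammable Liquid).
Category FL quantity: three 2.25 L containers = 6.75 L.
6.75 L > 5 L (ocean vessel limit, Category FL) — over the limit.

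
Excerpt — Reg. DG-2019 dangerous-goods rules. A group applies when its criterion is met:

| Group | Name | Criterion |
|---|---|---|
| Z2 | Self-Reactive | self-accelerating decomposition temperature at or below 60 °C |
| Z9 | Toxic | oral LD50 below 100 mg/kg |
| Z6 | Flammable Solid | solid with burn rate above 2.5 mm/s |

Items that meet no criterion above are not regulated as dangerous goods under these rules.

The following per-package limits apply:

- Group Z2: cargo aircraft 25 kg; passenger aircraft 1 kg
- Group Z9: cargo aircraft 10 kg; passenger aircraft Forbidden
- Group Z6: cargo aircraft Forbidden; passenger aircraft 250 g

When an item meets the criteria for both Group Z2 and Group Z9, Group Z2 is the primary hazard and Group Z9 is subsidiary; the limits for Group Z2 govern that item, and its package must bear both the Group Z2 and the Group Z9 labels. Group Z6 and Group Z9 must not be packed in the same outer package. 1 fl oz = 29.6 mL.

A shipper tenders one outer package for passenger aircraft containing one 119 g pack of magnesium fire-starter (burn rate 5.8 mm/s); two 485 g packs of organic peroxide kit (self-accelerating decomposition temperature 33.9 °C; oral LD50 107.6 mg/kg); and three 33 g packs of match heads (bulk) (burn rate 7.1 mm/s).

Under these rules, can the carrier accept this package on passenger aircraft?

Yes

Burn rate 5.8 mm/s meets the Group Z6 criterion (Flammable Solid), so the magnesium fire-starter is Group Z6.
With self-accelerating decomposition temperature 33.9 °C (≤ 60 °C), the organic peroxide kit falls in Group Z2.
With burn rate 7.1 mm/s (> 2.5 mm/s), the match heads (bulk) fall in Group Z6.
Group Z6 net quantity: 119 g + (three 33 g packs = 99 g) = 218 g.
218 g ≤ 250 g (passenger aircraft limit, Group Z6) — within limit.
Group Z2 quantity: two 485 g packs = 970 g.
That is within the Group Z2 passenger aircraft limit of 1 kg.
The segregation rule (Group Z6 with Group Z9) does not apply to Group Z6 with Group Z2.
Every hazard group is within its passenger aircraft limit and no segregation rule is violated.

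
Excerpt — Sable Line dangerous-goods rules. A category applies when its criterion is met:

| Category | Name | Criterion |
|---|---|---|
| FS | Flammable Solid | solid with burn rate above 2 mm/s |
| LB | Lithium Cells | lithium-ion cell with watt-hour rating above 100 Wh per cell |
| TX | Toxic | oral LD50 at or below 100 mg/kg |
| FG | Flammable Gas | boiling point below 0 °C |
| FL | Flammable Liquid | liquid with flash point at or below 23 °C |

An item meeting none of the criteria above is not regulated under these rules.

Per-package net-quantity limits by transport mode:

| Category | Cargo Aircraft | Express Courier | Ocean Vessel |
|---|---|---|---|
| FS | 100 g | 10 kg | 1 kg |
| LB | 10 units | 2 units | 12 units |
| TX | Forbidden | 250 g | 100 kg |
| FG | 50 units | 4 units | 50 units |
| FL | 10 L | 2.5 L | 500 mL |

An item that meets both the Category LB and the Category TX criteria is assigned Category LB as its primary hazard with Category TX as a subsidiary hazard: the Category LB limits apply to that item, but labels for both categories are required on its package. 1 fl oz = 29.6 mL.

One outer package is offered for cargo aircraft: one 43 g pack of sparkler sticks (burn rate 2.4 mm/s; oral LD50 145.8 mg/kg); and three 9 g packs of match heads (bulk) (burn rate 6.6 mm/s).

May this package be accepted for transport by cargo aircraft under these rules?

Burn rate 2.4 mm/s meets the Category FS criterion (Flammable Solid), so the sparkler sticks are Category FS.
With burn rate 6.6 mm/s (> 2 mm/s), the match heads (bulk) fall in Category FS.
Category FS net quantity: 43 g + (three 9 g packs = 27 g) = 70 g.
70 g ≤ 100 g (cargo aircraft limit, Category FS) — within limit.

Yes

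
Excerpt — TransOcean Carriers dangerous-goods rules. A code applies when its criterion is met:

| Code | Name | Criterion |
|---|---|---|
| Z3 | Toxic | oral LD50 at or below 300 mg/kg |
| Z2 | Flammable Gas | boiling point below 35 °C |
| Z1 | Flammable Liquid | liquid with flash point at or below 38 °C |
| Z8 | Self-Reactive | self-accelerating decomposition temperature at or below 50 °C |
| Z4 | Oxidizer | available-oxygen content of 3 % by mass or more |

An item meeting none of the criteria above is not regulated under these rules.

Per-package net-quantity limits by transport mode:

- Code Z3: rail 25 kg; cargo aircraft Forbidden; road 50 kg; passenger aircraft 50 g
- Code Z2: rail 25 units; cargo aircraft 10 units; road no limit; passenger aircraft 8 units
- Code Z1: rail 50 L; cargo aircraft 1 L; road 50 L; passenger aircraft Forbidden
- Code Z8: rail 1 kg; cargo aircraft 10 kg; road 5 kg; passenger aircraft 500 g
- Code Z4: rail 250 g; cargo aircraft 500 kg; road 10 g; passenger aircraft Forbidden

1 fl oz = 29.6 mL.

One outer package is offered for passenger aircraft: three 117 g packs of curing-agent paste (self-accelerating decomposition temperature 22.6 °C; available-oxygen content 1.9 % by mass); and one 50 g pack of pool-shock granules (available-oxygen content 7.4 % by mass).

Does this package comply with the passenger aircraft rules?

No

With self-accelerating decomposition temperature 22.6 °C (≤ 50 °C), the curing-agent paste falls in Code Z8.
Pool-shock granules: available-oxygen content 7.4 % by mass ≥ 3 % by mass → Code Z4 (Oxidizer).
Code Z4 quantity: 50 g.
By passenger aircraft, Code Z4 is Forbidden regardless of quantity.
Code Z8 quantity: three 117 g packs = 351 g.
That is within the Code Z8 passenger aircraft limit of 500 g.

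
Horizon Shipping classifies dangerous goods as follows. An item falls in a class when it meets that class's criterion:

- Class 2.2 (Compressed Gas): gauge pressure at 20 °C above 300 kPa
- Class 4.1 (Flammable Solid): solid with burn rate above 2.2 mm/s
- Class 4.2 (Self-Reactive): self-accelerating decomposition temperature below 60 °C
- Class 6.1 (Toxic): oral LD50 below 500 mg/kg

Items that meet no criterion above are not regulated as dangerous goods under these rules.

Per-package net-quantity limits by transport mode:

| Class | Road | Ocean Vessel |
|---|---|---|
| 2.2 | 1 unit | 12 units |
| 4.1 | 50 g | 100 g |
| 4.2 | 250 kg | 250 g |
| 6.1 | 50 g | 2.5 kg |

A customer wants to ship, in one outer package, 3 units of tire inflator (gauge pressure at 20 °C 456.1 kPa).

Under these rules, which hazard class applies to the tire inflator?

Tire inflator: gauge pressure at 20 °C 456.1 kPa > 300 kPa → Class 2.2 (Compressed Gas).

Class 2.2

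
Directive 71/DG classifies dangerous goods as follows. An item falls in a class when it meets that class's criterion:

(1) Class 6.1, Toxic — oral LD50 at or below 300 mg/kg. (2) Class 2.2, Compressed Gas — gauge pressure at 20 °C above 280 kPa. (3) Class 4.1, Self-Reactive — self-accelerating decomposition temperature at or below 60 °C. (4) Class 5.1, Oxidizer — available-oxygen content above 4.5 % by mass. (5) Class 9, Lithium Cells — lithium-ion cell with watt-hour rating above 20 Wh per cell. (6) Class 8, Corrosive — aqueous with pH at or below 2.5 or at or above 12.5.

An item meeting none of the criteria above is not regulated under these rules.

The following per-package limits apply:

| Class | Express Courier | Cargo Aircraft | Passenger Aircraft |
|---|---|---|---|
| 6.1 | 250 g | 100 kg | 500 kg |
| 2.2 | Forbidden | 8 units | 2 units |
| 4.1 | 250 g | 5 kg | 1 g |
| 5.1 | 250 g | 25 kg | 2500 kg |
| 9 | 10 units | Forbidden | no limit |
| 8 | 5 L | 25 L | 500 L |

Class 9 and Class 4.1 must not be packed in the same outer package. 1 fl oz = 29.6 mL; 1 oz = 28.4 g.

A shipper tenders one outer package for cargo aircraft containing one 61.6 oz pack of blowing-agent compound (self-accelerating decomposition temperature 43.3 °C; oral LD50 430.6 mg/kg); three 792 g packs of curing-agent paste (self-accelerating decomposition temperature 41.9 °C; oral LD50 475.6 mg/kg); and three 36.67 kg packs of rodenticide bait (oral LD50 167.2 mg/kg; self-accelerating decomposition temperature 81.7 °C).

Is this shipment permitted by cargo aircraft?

No

Self-accelerating decomposition temperature 43.3 °C meets the Class 4.1 criterion (Self-Reactive), so the blowing-agent compound is Class 4.1.
With self-accelerating decomposition temperature 41.9 °C (≤ 60 °C), the curing-agent paste falls in Class 4.1.
Oral LD50 167.2 mg/kg meets the Class 6.1 criterion (Toxic), so the rodenticide bait is Class 6.1.
Total Class 4.1: (one 61.6 oz pack = 1749.44 g) + (three 792 g packs = 2.376 kg) = 4125.44 g.
4125.44 g ≤ 5 kg (cargo aircraft limit, Class 4.1) — within limit.
Class 6.1 quantity: three 36.67 kg packs = 110.01 kg.
110.01 kg > 100 kg (cargo aircraft limit, Class 6.1) — over the limit.
The segregation rule (Class 9 with Class 4.1) does not apply to Class 4.1 with Class 6.1.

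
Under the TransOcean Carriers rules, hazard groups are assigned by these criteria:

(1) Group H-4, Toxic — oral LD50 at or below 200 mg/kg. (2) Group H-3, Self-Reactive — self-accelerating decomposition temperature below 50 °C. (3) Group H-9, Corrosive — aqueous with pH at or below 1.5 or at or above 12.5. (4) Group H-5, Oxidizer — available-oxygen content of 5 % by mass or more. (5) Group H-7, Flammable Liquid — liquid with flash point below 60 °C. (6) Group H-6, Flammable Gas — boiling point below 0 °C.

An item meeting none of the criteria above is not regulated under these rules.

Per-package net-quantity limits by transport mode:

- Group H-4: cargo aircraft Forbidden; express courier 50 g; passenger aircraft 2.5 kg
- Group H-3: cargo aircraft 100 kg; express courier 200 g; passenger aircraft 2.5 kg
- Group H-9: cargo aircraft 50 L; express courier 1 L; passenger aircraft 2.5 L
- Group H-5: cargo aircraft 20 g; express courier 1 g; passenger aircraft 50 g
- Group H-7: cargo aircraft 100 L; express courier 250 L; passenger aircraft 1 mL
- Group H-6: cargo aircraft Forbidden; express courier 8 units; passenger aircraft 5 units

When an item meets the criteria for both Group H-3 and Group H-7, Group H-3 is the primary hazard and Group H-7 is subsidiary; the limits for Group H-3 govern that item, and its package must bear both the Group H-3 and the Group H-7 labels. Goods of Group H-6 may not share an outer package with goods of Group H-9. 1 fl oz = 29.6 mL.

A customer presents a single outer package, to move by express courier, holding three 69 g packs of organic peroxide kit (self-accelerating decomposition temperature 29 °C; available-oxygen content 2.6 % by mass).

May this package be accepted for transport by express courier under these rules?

Self-accelerating decomposition temperature 29 °C meets the Group H-3 criterion (Self-Reactive), so the organic peroxide kit is Group H-3.
Group H-3 quantity: three 69 g packs = 207 g.
207 g exceeds the express courier limit of 200 g for Group H-3.

No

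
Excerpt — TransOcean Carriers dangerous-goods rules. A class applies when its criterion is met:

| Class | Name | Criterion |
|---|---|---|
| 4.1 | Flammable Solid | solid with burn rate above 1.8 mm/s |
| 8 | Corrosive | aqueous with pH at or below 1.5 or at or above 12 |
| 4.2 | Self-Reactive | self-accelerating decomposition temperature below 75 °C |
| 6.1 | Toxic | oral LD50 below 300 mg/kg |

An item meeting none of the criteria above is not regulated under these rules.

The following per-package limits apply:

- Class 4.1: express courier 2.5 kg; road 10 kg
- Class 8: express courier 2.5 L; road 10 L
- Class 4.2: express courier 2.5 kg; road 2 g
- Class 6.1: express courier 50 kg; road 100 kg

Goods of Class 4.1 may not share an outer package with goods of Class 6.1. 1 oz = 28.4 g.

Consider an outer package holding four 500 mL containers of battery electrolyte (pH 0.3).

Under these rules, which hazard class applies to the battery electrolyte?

pH 0.3 meets the Class 8 criterion (Corrosive), so the battery electrolyte is Class 8.

Class 8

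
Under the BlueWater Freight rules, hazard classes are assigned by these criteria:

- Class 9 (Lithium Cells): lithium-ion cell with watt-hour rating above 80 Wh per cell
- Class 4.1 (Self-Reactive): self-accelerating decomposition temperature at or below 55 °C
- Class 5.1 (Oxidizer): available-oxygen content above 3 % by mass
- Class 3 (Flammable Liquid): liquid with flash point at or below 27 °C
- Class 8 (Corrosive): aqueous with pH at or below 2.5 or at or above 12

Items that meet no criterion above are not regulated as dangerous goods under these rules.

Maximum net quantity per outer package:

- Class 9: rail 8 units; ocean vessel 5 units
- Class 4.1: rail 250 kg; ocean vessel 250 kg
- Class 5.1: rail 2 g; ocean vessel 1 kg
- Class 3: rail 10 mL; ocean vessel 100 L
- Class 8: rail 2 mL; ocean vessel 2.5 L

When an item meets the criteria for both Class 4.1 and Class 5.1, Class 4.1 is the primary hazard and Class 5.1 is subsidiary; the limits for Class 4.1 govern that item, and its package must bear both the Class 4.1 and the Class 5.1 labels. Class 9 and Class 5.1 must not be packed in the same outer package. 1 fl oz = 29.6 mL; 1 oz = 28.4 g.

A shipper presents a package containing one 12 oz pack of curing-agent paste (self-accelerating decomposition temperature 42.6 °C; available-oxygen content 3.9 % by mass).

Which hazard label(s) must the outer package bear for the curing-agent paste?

Class 4.1 and 5.1

With self-accelerating decomposition temperature 42.6 °C (≤ 55 °C), the curing-agent paste falls in Class 4.1.
Curing-agent paste: available-oxygen content 3.9 % by mass > 3 % by mass → Class 5.1 (Oxidizer).
By the precedence rule Class 4.1 is primary and Class 5.1 is subsidiary, and that rule requires both labels on the package.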